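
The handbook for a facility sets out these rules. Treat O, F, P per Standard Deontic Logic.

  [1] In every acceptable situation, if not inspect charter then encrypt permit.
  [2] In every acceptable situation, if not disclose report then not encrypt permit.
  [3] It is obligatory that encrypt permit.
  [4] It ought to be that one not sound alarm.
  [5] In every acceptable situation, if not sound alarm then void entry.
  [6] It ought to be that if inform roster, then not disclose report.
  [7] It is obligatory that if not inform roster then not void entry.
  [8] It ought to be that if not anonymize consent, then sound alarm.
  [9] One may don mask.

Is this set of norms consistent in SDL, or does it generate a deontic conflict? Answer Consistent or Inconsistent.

Premise 3 gives O(encrypt_permit).
Premise 2, O(¬disclose_report → ¬encrypt_permit), contraposes to O(encrypt_permit → disclose_report); with O(encrypt_permit) we get O(disclose_report).
The contrapositive of premise 6 (O(inform_roster → ¬disclose_report)) is O(disclose_report → ¬inform_roster), and O(disclose_report) is already established, so O(¬inform_roster).
From O(¬inform_roster) and premise 7, O(¬inform_roster → ¬void_entry), we obtain O(¬void_entry).
Premise 5 is O(¬sound_alarm → void_entry); contrapositively O(¬void_entry → sound_alarm). Since O(¬void_entry) holds, K gives O(sound_alarm).
However, premise 4 gives O(¬sound_alarm).
We now have both O(sound_alarm) and O(¬sound_alarm) — sound_alarm is simultaneously obligatory and forbidden, violating the D-axiom.

Inconsistent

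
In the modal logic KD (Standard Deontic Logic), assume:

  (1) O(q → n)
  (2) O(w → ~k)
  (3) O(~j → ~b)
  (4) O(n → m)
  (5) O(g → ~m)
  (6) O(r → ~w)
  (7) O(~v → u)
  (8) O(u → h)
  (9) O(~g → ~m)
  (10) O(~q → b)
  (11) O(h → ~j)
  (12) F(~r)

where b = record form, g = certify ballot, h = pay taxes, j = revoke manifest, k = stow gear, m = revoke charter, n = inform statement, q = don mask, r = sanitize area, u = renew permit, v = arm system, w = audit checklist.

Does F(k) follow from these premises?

Premise 2 is O(w → ~k), but O(w) is not derivable from the premises, so it does not yield O(~k).
No other premise forces O(~k). An ideal world satisfying every premise can still have k true, so F(k) is not derivable.

No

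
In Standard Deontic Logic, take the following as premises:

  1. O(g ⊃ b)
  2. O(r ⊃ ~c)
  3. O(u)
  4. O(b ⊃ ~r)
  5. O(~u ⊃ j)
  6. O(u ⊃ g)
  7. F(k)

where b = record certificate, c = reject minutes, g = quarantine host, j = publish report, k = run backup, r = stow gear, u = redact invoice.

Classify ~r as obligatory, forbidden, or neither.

Obligatory

Premise 3 states O(u) outright.
Premise 6 is O(u ⊃ g); since O(u), deontic closure gives O(g).
With premise 1, O(g ⊃ b), the K-axiom yields O(b).
With premise 4, O(b ⊃ ~r), the K-axiom yields O(~r).
Premises 2, 5, 7 do not contribute to this derivation.
Hence ~r is obligatory.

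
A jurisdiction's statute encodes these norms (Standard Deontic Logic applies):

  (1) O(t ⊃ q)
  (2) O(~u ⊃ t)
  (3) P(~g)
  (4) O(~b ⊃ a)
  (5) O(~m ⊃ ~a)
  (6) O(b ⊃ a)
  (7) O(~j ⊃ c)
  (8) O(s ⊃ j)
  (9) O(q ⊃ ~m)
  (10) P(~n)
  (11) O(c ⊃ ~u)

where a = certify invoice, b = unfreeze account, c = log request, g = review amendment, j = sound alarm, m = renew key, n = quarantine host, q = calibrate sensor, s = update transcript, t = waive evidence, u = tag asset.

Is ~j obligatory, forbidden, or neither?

Forbidden

Premises 6 and 4 cover both cases: O(b ⊃ a) and O(~b ⊃ a). Since b ∨ ~b is a tautology, O(a) follows.
Premise 5 is O(~m ⊃ ~a); contrapositively O(a ⊃ m). Since O(a) holds, K gives O(m).
The contrapositive of premise 9 (O(q ⊃ ~m)) is O(m ⊃ ~q), and O(m) is already established, so O(~q).
Premise 1, O(t ⊃ q), contraposes to O(~q ⊃ ~t); with O(~q) we get O(~t).
Premise 2, O(~u ⊃ t), contraposes to O(~t ⊃ u); with O(~t) we get O(u).
Premise 11, O(c ⊃ ~u), contraposes to O(u ⊃ ~c); with O(u) we get O(~c).
Premise 7, O(~j ⊃ c), contraposes to O(~c ⊃ j); with O(~c) we get O(j).
Premises 3, 8, 10 do not contribute to this derivation.
Thus O(j), which is F(~j): ~j is forbidden.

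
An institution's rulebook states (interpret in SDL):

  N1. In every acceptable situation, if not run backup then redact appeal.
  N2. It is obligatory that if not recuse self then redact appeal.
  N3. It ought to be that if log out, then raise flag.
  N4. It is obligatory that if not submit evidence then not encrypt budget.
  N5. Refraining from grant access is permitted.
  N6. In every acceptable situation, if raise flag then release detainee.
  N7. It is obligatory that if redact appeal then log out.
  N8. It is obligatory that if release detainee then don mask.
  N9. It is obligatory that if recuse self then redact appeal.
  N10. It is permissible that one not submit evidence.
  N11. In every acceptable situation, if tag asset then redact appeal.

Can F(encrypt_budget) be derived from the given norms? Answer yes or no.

No

Premise 4 is O(¬submit_evidence → ¬encrypt_budget), but O(¬submit_evidence) is not derivable from the premises (the permission P(¬submit_evidence) asserts only ¬O(submit_evidence), not O(¬submit_evidence)), so it does not yield O(¬encrypt_budget).
No other premise forces O(¬encrypt_budget). An ideal world satisfying every premise can still have encrypt_budget true, so F(encrypt_budget) is not derivable.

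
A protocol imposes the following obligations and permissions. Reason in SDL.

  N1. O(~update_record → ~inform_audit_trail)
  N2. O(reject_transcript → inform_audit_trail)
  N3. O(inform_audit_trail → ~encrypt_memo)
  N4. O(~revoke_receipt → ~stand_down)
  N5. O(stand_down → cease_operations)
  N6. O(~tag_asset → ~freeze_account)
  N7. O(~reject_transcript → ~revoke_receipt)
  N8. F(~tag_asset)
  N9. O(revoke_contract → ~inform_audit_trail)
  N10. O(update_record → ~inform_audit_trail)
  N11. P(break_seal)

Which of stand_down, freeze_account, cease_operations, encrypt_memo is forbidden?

Premises 10 and 1 are O(update_record → ~inform_audit_trail) and O(~update_record → ~inform_audit_trail); every ideal world satisfies update_record or ~update_record, so in either case ~inform_audit_trail holds — hence O(~inform_audit_trail).
Premise 2, O(reject_transcript → inform_audit_trail), contraposes to O(~inform_audit_trail → ~reject_transcript); with O(~inform_audit_trail) we get O(~reject_transcript).
From O(~reject_transcript) and premise 7, O(~reject_transcript → ~revoke_receipt), we obtain O(~revoke_receipt).
With premise 4, O(~revoke_receipt → ~stand_down), the K-axiom yields O(~stand_down).
So O(~stand_down) holds, i.e. stand_down is forbidden. None of the other listed options is forbidden under the premises.

stand_down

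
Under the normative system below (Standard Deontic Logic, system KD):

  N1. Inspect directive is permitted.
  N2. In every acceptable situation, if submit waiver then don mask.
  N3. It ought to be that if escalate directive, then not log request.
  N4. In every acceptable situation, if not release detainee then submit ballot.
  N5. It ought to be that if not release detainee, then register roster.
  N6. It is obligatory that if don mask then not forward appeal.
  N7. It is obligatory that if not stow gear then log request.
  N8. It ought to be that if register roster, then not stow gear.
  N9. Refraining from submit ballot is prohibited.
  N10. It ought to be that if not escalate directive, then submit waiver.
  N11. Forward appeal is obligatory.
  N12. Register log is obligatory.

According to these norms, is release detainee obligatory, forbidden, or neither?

From premise 11 we have O(forward_appeal).
Premise 6 is O(don_mask → ¬forward_appeal); contrapositively O(forward_appeal → ¬don_mask). Since O(forward_appeal) holds, K gives O(¬don_mask).
Premise 2 is O(submit_waiver → don_mask); contrapositively O(¬don_mask → ¬submit_waiver). Since O(¬don_mask) holds, K gives O(¬submit_waiver).
The contrapositive of premise 10 (O(¬escalate_directive → submit_waiver)) is O(¬submit_waiver → escalate_directive), and O(¬submit_waiver) is already established, so O(escalate_directive).
Applying K to premise 3 (O(escalate_directive → ¬log_request)) and O(escalate_directive) yields O(¬log_request).
Premise 7 is O(¬stow_gear → log_request); contrapositively O(¬log_request → stow_gear). Since O(¬log_request) holds, K gives O(stow_gear).
Premise 8, O(register_roster → ¬stow_gear), contraposes to O(stow_gear → ¬register_roster); with O(stow_gear) we get O(¬register_roster).
The contrapositive of premise 5 (O(¬release_detainee → register_roster)) is O(¬register_roster → release_detainee), and O(¬register_roster) is already established, so O(release_detainee).
Premises 1, 4, 9, 12 do not contribute to this derivation.
Hence release_detainee is obligatory.

Obligatory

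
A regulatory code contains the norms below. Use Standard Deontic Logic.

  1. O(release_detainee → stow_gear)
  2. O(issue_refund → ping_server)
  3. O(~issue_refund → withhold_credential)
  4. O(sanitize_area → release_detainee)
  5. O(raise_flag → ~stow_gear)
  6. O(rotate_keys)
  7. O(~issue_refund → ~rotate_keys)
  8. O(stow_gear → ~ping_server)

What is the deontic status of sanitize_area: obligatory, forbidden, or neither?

Forbidden

From premise 6 we have O(rotate_keys).
The contrapositive of premise 7 (O(~issue_refund → ~rotate_keys)) is O(rotate_keys → issue_refund), and O(rotate_keys) is already established, so O(issue_refund).
Applying K to premise 2 (O(issue_refund → ping_server)) and O(issue_refund) yields O(ping_server).
Premise 8 is O(stow_gear → ~ping_server); contrapositively O(ping_server → ~stow_gear). Since O(ping_server) holds, K gives O(~stow_gear).
Premise 1, O(release_detainee → stow_gear), contraposes to O(~stow_gear → ~release_detainee); with O(~stow_gear) we get O(~release_detainee).
The contrapositive of premise 4 (O(sanitize_area → release_detainee)) is O(~release_detainee → ~sanitize_area), and O(~release_detainee) is already established, so O(~sanitize_area).
Premises 3, 5 do not contribute to this derivation.
Thus O(~sanitize_area), which is F(sanitize_area): sanitize_area is forbidden.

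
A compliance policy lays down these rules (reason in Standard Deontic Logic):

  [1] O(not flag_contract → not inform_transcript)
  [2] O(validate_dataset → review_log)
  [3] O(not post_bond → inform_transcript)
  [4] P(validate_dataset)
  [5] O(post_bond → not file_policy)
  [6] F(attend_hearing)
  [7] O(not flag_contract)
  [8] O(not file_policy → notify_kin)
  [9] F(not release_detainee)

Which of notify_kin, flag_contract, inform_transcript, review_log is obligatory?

Premise 7 states O(not flag_contract) outright.
Premise 1 is O(not flag_contract → not inform_transcript); since O(not flag_contract), deontic closure gives O(not inform_transcript).
Premise 3, O(not post_bond → inform_transcript), contraposes to O(not inform_transcript → post_bond); with O(not inform_transcript) we get O(post_bond).
With premise 5, O(post_bond → not file_policy), the K-axiom yields O(not file_policy).
With premise 8, O(not file_policy → notify_kin), the K-axiom yields O(notify_kin).
So O(notify_kin) holds — notify_kin is obligatory. None of the other listed options is made obligatory by any chain of premises.

notify_kin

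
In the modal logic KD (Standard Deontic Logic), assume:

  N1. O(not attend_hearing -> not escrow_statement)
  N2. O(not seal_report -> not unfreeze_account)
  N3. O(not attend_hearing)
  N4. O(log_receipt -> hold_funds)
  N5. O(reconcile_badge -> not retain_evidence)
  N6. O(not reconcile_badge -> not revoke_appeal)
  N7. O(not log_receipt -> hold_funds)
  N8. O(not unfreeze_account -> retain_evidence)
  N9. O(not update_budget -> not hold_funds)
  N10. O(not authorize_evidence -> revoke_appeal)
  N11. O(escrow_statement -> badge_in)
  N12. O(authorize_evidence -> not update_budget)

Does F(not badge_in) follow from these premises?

Premise 11 is O(escrow_statement -> badge_in), but O(escrow_statement) is not derivable from the premises, so it does not yield O(badge_in).
No other premise forces O(badge_in). An ideal world satisfying every premise can still have not badge_in true, so F(not badge_in) is not derivable.

No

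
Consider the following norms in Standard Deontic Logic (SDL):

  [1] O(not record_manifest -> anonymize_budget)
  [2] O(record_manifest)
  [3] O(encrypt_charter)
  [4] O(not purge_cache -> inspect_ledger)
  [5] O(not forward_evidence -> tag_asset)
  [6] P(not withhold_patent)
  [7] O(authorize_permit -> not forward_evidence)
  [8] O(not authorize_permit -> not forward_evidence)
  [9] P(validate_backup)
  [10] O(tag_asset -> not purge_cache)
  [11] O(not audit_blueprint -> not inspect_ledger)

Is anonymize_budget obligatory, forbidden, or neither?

Neither

Premise 1 is O(not record_manifest -> anonymize_budget), but O(not record_manifest) is not derivable from the premises, so it does not yield O(anonymize_budget).
No premise or chain of K-axiom applications forces O(anonymize_budget), and none forces O(not anonymize_budget). So anonymize_budget is neither obligatory nor forbidden under these norms.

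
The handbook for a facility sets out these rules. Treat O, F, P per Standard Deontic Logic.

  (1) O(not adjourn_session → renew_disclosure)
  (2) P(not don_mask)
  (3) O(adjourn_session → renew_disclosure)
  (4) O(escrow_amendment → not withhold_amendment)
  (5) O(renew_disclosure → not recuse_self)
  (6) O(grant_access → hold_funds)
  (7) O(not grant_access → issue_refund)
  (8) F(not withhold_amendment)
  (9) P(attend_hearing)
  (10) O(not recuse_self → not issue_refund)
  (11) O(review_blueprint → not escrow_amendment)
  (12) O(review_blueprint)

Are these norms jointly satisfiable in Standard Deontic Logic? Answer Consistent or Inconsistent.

Premise 4 is O(escrow_amendment → not withhold_amendment), but O(escrow_amendment) is not derivable from the premises, so it does not yield O(not withhold_amendment).
So O(not withhold_amendment) is not derivable, and the apparent clash with O(withhold_amendment) does not arise.
A world satisfying every obligation exists (e.g. adjourn_session=false, attend_hearing=false, don_mask=false, escrow_amendment=false, grant_access=true, hold_funds=true, issue_refund=false, recuse_self=false, renew_disclosure=true, review_blueprint=true, withhold_amendment=true); no atom is both obligatory and forbidden, so the set is consistent.

Consistent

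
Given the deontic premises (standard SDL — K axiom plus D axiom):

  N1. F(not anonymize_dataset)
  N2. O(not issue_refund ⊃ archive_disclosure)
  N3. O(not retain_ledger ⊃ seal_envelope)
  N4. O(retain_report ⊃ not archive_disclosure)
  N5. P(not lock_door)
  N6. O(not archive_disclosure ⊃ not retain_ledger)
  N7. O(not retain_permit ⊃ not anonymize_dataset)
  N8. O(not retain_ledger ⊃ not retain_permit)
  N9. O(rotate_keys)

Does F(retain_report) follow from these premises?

Premise 1 is F(not anonymize_dataset), i.e. O(anonymize_dataset).
Premise 7, O(not retain_permit ⊃ not anonymize_dataset), contraposes to O(anonymize_dataset ⊃ retain_permit); with O(anonymize_dataset) we get O(retain_permit).
Premise 8, O(not retain_ledger ⊃ not retain_permit), contraposes to O(retain_permit ⊃ retain_ledger); with O(retain_permit) we get O(retain_ledger).
Premise 6, O(not archive_disclosure ⊃ not retain_ledger), contraposes to O(retain_ledger ⊃ archive_disclosure); with O(retain_ledger) we get O(archive_disclosure).
The contrapositive of premise 4 (O(retain_report ⊃ not archive_disclosure)) is O(archive_disclosure ⊃ not retain_report), and O(archive_disclosure) is already established, so O(not retain_report).
Premises 2, 3, 5, 9 do not contribute to this derivation.
So O(not retain_report) holds, i.e. F(retain_report). The claim follows.

Yes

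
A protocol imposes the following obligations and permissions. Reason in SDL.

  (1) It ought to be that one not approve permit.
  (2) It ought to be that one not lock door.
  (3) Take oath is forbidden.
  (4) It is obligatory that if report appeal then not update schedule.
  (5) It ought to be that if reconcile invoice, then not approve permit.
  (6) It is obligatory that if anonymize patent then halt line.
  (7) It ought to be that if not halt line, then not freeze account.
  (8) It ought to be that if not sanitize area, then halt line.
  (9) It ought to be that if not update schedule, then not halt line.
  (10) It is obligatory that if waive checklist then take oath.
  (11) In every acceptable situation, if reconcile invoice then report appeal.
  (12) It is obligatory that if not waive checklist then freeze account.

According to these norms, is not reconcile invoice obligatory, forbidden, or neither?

Premise 3, F(take_oath), is equivalent to O(¬take_oath).
Premise 10, O(waive_checklist → take_oath), contraposes to O(¬take_oath → ¬waive_checklist); with O(¬take_oath) we get O(¬waive_checklist).
From O(¬waive_checklist) and premise 12, O(¬waive_checklist → freeze_account), we obtain O(freeze_account).
The contrapositive of premise 7 (O(¬halt_line → ¬freeze_account)) is O(freeze_account → halt_line), and O(freeze_account) is already established, so O(halt_line).
Premise 9, O(¬update_schedule → ¬halt_line), contraposes to O(halt_line → update_schedule); with O(halt_line) we get O(update_schedule).
The contrapositive of premise 4 (O(report_appeal → ¬update_schedule)) is O(update_schedule → ¬report_appeal), and O(update_schedule) is already established, so O(¬report_appeal).
Premise 11 is O(reconcile_invoice → report_appeal); contrapositively O(¬report_appeal → ¬reconcile_invoice). Since O(¬report_appeal) holds, K gives O(¬reconcile_invoice).
Premises 1, 2, 5, 6, 8 do not contribute to this derivation.
Hence ¬reconcile_invoice is obligatory.

Obligatory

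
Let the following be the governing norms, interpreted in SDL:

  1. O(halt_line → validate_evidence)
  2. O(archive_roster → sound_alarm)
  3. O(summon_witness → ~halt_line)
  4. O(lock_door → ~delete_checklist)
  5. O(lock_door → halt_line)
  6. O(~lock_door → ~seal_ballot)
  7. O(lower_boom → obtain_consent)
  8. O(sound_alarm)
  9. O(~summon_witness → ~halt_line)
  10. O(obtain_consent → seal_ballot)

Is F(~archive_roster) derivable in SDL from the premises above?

Premise 2 is O(archive_roster → sound_alarm); even if O(sound_alarm) held, inferring O(archive_roster) would be affirming the consequent — invalid.
No other premise forces O(archive_roster). An ideal world satisfying every premise can still have ~archive_roster true, so F(~archive_roster) is not derivable.

No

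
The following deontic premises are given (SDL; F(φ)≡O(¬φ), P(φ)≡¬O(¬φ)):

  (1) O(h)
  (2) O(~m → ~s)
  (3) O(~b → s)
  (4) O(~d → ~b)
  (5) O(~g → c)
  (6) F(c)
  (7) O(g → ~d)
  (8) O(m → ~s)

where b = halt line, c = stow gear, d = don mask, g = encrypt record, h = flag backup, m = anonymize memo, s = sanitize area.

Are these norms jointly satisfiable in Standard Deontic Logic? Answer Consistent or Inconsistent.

Premises 2 and 8 cover both cases: O(~m → ~s) and O(m → ~s). Since ~m ∨ m is a tautology, O(~s) follows.
The contrapositive of premise 3 (O(~b → s)) is O(~s → b), and O(~s) is already established, so O(b).
Premise 4, O(~d → ~b), contraposes to O(b → d); with O(b) we get O(d).
The contrapositive of premise 7 (O(g → ~d)) is O(d → ~g), and O(d) is already established, so O(~g).
From O(~g) and premise 5, O(~g → c), we obtain O(c).
However, F(c) at premise 6 amounts to O(~c).
We now have both O(c) and O(~c) — c is simultaneously obligatory and forbidden, violating the D-axiom.

Inconsistent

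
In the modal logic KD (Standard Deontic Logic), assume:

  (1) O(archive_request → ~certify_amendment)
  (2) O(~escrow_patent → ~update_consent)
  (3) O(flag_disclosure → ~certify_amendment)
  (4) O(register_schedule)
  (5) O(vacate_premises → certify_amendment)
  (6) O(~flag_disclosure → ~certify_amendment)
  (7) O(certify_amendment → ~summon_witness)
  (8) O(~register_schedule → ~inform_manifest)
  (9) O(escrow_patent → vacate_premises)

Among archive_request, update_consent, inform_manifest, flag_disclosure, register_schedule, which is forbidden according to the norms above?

update_consent

By case analysis on ~flag_disclosure: premise 6 gives O(~flag_disclosure → ~certify_amendment) and premise 3 gives O(flag_disclosure → ~certify_amendment), so O(~certify_amendment) either way.
Premise 5, O(vacate_premises → certify_amendment), contraposes to O(~certify_amendment → ~vacate_premises); with O(~certify_amendment) we get O(~vacate_premises).
The contrapositive of premise 9 (O(escrow_patent → vacate_premises)) is O(~vacate_premises → ~escrow_patent), and O(~vacate_premises) is already established, so O(~escrow_patent).
Premise 2 is O(~escrow_patent → ~update_consent); since O(~escrow_patent), deontic closure gives O(~update_consent).
So O(~update_consent) holds, i.e. update_consent is forbidden. None of the other listed options is forbidden under the premises.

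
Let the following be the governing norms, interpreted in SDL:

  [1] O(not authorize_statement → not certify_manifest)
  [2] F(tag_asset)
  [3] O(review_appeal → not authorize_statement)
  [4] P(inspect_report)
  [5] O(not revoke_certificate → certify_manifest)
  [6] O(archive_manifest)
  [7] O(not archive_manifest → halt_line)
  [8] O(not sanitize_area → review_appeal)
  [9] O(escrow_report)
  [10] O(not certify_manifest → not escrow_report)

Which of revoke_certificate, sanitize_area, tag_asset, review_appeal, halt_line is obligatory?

sanitize_area

Premise 9 states O(escrow_report) outright.
Premise 10 is O(not certify_manifest → not escrow_report); contrapositively O(escrow_report → certify_manifest). Since O(escrow_report) holds, K gives O(certify_manifest).
The contrapositive of premise 1 (O(not authorize_statement → not certify_manifest)) is O(certify_manifest → authorize_statement), and O(certify_manifest) is already established, so O(authorize_statement).
The contrapositive of premise 3 (O(review_appeal → not authorize_statement)) is O(authorize_statement → not review_appeal), and O(authorize_statement) is already established, so O(not review_appeal).
Premise 8, O(not sanitize_area → review_appeal), contraposes to O(not review_appeal → sanitize_area); with O(not review_appeal) we get O(sanitize_area).
So O(sanitize_area) holds — sanitize_area is obligatory. None of the other listed options is made obligatory by any chain of premises.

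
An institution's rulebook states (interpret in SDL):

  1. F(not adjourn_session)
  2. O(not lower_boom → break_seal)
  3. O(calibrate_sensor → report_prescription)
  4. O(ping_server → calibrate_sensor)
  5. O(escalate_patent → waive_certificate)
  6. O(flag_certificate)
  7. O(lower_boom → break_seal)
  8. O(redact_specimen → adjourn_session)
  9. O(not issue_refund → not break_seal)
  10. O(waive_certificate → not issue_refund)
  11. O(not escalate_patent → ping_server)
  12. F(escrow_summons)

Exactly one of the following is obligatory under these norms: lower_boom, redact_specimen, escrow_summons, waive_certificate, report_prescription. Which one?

report_prescription

By case analysis on lower_boom: premise 7 gives O(lower_boom → break_seal) and premise 2 gives O(not lower_boom → break_seal), so O(break_seal) either way.
Premise 9 is O(not issue_refund → not break_seal); contrapositively O(break_seal → issue_refund). Since O(break_seal) holds, K gives O(issue_refund).
Premise 10 is O(waive_certificate → not issue_refund); contrapositively O(issue_refund → not waive_certificate). Since O(issue_refund) holds, K gives O(not waive_certificate).
Premise 5, O(escalate_patent → waive_certificate), contraposes to O(not waive_certificate → not escalate_patent); with O(not waive_certificate) we get O(not escalate_patent).
Premise 11 is O(not escalate_patent → ping_server); since O(not escalate_patent), deontic closure gives O(ping_server).
With premise 4, O(ping_server → calibrate_sensor), the K-axiom yields O(calibrate_sensor).
Applying K to premise 3 (O(calibrate_sensor → report_prescription)) and O(calibrate_sensor) yields O(report_prescription).
So O(report_prescription) holds — report_prescription is obligatory. None of the other listed options is made obligatory by any chain of premises.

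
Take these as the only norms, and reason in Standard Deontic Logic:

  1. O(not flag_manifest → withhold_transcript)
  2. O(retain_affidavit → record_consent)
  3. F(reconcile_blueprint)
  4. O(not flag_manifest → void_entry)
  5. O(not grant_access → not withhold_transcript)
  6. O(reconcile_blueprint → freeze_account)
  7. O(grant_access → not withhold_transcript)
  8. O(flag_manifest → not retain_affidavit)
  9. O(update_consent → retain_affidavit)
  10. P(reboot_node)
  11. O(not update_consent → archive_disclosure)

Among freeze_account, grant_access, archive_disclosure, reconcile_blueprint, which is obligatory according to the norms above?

Premises 7 and 5 are O(grant_access → not withhold_transcript) and O(not grant_access → not withhold_transcript); every ideal world satisfies grant_access or not grant_access, so in either case not withhold_transcript holds — hence O(not withhold_transcript).
The contrapositive of premise 1 (O(not flag_manifest → withhold_transcript)) is O(not withhold_transcript → flag_manifest), and O(not withhold_transcript) is already established, so O(flag_manifest).
With premise 8, O(flag_manifest → not retain_affidavit), the K-axiom yields O(not retain_affidavit).
The contrapositive of premise 9 (O(update_consent → retain_affidavit)) is O(not retain_affidavit → not update_consent), and O(not retain_affidavit) is already established, so O(not update_consent).
From O(not update_consent) and premise 11, O(not update_consent → archive_disclosure), we obtain O(archive_disclosure).
So O(archive_disclosure) holds — archive_disclosure is obligatory. None of the other listed options is made obligatory by any chain of premises.

archive_disclosure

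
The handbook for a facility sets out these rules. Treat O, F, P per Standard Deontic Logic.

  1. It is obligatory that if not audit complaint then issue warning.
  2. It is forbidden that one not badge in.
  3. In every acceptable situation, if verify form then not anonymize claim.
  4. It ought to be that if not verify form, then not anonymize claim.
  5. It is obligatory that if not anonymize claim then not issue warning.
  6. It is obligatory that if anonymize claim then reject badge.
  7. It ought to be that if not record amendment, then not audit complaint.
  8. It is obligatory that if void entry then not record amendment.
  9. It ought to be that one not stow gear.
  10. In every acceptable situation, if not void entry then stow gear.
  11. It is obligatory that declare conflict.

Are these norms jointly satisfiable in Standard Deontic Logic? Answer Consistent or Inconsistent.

Inconsistent

Premises 4 and 3 cover both cases: O(¬verify_form → ¬anonymize_claim) and O(verify_form → ¬anonymize_claim). Since ¬verify_form ∨ verify_form is a tautology, O(¬anonymize_claim) follows.
From O(¬anonymize_claim) and premise 5, O(¬anonymize_claim → ¬issue_warning), we obtain O(¬issue_warning).
The contrapositive of premise 1 (O(¬audit_complaint → issue_warning)) is O(¬issue_warning → audit_complaint), and O(¬issue_warning) is already established, so O(audit_complaint).
The contrapositive of premise 7 (O(¬record_amendment → ¬audit_complaint)) is O(audit_complaint → record_amendment), and O(audit_complaint) is already established, so O(record_amendment).
The contrapositive of premise 8 (O(void_entry → ¬record_amendment)) is O(record_amendment → ¬void_entry), and O(record_amendment) is already established, so O(¬void_entry).
With premise 10, O(¬void_entry → stow_gear), the K-axiom yields O(stow_gear).
Yet premise 9 states O(¬stow_gear).
We now have both O(stow_gear) and O(¬stow_gear) — stow_gear is simultaneously obligatory and forbidden, violating the D-axiom.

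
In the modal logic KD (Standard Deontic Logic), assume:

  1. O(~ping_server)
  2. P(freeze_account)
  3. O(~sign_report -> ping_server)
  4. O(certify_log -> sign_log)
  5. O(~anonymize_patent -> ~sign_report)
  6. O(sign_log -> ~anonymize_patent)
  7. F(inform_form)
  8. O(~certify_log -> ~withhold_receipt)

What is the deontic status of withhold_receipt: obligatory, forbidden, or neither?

Forbidden

From premise 1 we have O(~ping_server).
The contrapositive of premise 3 (O(~sign_report -> ping_server)) is O(~ping_server -> sign_report), and O(~ping_server) is already established, so O(sign_report).
Premise 5 is O(~anonymize_patent -> ~sign_report); contrapositively O(sign_report -> anonymize_patent). Since O(sign_report) holds, K gives O(anonymize_patent).
The contrapositive of premise 6 (O(sign_log -> ~anonymize_patent)) is O(anonymize_patent -> ~sign_log), and O(anonymize_patent) is already established, so O(~sign_log).
Premise 4 is O(certify_log -> sign_log); contrapositively O(~sign_log -> ~certify_log). Since O(~sign_log) holds, K gives O(~certify_log).
From O(~certify_log) and premise 8, O(~certify_log -> ~withhold_receipt), we obtain O(~withhold_receipt).
Premises 2, 7 do not contribute to this derivation.
Thus O(~withhold_receipt), which is F(withhold_receipt): withhold_receipt is forbidden.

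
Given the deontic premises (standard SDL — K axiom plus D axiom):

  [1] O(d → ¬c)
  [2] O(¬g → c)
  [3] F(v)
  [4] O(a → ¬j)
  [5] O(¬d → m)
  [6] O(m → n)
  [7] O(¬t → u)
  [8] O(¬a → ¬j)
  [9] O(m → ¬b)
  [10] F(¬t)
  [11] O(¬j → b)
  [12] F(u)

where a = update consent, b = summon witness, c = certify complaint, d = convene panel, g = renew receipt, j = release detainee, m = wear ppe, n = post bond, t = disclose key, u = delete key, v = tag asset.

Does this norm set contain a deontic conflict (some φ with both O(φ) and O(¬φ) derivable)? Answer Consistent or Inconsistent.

Consistent

Premise 7 is O(¬t → u), but O(¬t) is not derivable from the premises, so it does not yield O(u).
So O(u) is not derivable, and the apparent clash with O(¬u) does not arise.
A world satisfying every obligation exists (e.g. a=false, b=true, c=false, d=true, g=true, j=false, m=false, n=false, t=true, u=false, v=false); no atom is both obligatory and forbidden, so the set is consistent.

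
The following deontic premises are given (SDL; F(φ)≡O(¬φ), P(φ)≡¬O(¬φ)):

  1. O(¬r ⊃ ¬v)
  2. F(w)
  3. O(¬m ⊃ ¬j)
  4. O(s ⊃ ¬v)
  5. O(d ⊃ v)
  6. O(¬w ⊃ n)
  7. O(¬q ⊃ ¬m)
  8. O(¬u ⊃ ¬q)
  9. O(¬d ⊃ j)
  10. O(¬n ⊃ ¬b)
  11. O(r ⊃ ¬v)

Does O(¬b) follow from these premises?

Premise 10 is O(¬n ⊃ ¬b), but O(¬n) is not derivable from the premises, so it does not yield O(¬b).
No other premise forces O(¬b). An ideal world satisfying every premise can still have ¬b false, so O(¬b) is not derivable.

No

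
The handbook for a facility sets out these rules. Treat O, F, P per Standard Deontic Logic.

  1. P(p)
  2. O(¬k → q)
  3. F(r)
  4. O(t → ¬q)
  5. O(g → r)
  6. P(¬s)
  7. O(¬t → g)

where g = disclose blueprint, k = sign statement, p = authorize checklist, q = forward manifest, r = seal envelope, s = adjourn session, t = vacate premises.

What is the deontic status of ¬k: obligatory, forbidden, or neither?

Premise 3, F(r), is equivalent to O(¬r).
Premise 5 is O(g → r); contrapositively O(¬r → ¬g). Since O(¬r) holds, K gives O(¬g).
Premise 7, O(¬t → g), contraposes to O(¬g → t); with O(¬g) we get O(t).
Premise 4 is O(t → ¬q); since O(t), deontic closure gives O(¬q).
Premise 2, O(¬k → q), contraposes to O(¬q → k); with O(¬q) we get O(k).
Premises 1, 6 do not contribute to this derivation.
Thus O(k), which is F(¬k): ¬k is forbidden.

Forbidden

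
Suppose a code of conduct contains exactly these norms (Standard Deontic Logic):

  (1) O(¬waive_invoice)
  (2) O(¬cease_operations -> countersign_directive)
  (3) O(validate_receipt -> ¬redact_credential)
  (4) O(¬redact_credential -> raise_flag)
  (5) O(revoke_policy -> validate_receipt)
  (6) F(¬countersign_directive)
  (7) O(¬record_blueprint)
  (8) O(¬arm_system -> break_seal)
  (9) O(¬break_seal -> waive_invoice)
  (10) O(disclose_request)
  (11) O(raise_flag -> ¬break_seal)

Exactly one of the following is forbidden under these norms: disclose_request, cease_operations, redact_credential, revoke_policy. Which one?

revoke_policy

Premise 1 states O(¬waive_invoice) outright.
The contrapositive of premise 9 (O(¬break_seal -> waive_invoice)) is O(¬waive_invoice -> break_seal), and O(¬waive_invoice) is already established, so O(break_seal).
Premise 11 is O(raise_flag -> ¬break_seal); contrapositively O(break_seal -> ¬raise_flag). Since O(break_seal) holds, K gives O(¬raise_flag).
Premise 4, O(¬redact_credential -> raise_flag), contraposes to O(¬raise_flag -> redact_credential); with O(¬raise_flag) we get O(redact_credential).
Premise 3, O(validate_receipt -> ¬redact_credential), contraposes to O(redact_credential -> ¬validate_receipt); with O(redact_credential) we get O(¬validate_receipt).
Premise 5 is O(revoke_policy -> validate_receipt); contrapositively O(¬validate_receipt -> ¬revoke_policy). Since O(¬validate_receipt) holds, K gives O(¬revoke_policy).
So O(¬revoke_policy) holds, i.e. revoke_policy is forbidden. None of the other listed options is forbidden under the premises.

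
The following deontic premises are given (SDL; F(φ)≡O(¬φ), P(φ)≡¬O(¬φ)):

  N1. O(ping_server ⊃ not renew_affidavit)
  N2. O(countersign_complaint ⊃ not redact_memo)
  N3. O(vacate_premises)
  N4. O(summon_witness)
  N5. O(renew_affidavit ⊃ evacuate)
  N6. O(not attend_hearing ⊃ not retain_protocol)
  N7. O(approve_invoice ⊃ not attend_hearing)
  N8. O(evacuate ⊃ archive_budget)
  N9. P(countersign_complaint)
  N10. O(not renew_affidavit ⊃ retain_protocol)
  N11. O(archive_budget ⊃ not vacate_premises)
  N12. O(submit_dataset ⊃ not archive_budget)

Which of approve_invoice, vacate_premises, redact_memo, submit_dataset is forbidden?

approve_invoice

From premise 3 we have O(vacate_premises).
Premise 11, O(archive_budget ⊃ not vacate_premises), contraposes to O(vacate_premises ⊃ not archive_budget); with O(vacate_premises) we get O(not archive_budget).
Premise 8 is O(evacuate ⊃ archive_budget); contrapositively O(not archive_budget ⊃ not evacuate). Since O(not archive_budget) holds, K gives O(not evacuate).
Premise 5, O(renew_affidavit ⊃ evacuate), contraposes to O(not evacuate ⊃ not renew_affidavit); with O(not evacuate) we get O(not renew_affidavit).
Applying K to premise 10 (O(not renew_affidavit ⊃ retain_protocol)) and O(not renew_affidavit) yields O(retain_protocol).
Premise 6 is O(not attend_hearing ⊃ not retain_protocol); contrapositively O(retain_protocol ⊃ attend_hearing). Since O(retain_protocol) holds, K gives O(attend_hearing).
Premise 7 is O(approve_invoice ⊃ not attend_hearing); contrapositively O(attend_hearing ⊃ not approve_invoice). Since O(attend_hearing) holds, K gives O(not approve_invoice).
So O(not approve_invoice) holds, i.e. approve_invoice is forbidden. None of the other listed options is forbidden under the premises.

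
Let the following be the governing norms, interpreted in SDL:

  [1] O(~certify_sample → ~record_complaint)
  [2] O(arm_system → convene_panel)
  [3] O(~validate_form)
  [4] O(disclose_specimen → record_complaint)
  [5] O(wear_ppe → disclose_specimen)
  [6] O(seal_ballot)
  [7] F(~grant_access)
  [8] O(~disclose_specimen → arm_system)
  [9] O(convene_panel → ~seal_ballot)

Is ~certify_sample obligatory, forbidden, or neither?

Premise 6 gives O(seal_ballot).
The contrapositive of premise 9 (O(convene_panel → ~seal_ballot)) is O(seal_ballot → ~convene_panel), and O(seal_ballot) is already established, so O(~convene_panel).
Premise 2, O(arm_system → convene_panel), contraposes to O(~convene_panel → ~arm_system); with O(~convene_panel) we get O(~arm_system).
Premise 8 is O(~disclose_specimen → arm_system); contrapositively O(~arm_system → disclose_specimen). Since O(~arm_system) holds, K gives O(disclose_specimen).
Applying K to premise 4 (O(disclose_specimen → record_complaint)) and O(disclose_specimen) yields O(record_complaint).
The contrapositive of premise 1 (O(~certify_sample → ~record_complaint)) is O(record_complaint → certify_sample), and O(record_complaint) is already established, so O(certify_sample).
Premises 3, 5, 7 do not contribute to this derivation.
Thus O(certify_sample), which is F(~certify_sample): ~certify_sample is forbidden.

Forbidden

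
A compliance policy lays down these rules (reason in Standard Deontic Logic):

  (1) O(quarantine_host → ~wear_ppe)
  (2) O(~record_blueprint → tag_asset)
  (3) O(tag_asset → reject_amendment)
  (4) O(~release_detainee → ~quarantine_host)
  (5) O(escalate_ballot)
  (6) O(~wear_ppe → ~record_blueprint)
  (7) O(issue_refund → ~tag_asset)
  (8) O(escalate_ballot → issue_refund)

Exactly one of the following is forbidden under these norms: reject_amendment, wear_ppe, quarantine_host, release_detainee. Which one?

quarantine_host

Premise 5 states O(escalate_ballot) outright.
From O(escalate_ballot) and premise 8, O(escalate_ballot → issue_refund), we obtain O(issue_refund).
From O(issue_refund) and premise 7, O(issue_refund → ~tag_asset), we obtain O(~tag_asset).
Premise 2 is O(~record_blueprint → tag_asset); contrapositively O(~tag_asset → record_blueprint). Since O(~tag_asset) holds, K gives O(record_blueprint).
Premise 6, O(~wear_ppe → ~record_blueprint), contraposes to O(record_blueprint → wear_ppe); with O(record_blueprint) we get O(wear_ppe).
The contrapositive of premise 1 (O(quarantine_host → ~wear_ppe)) is O(wear_ppe → ~quarantine_host), and O(wear_ppe) is already established, so O(~quarantine_host).
So O(~quarantine_host) holds, i.e. quarantine_host is forbidden. None of the other listed options is forbidden under the premises.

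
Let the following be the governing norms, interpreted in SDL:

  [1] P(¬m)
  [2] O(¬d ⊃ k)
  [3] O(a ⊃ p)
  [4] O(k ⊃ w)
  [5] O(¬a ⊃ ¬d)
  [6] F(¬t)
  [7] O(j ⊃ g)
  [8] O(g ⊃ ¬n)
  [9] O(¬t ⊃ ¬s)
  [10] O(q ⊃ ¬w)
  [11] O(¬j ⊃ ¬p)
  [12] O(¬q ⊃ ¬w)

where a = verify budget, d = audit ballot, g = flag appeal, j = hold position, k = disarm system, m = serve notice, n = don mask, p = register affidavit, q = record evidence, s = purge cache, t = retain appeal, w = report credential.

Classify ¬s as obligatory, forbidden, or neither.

Premise 9 is O(¬t ⊃ ¬s), but O(¬t) is not derivable from the premises, so it does not yield O(¬s).
No premise or chain of K-axiom applications forces O(¬s), and none forces O(s). So ¬s is neither obligatory nor forbidden under these norms.

Neither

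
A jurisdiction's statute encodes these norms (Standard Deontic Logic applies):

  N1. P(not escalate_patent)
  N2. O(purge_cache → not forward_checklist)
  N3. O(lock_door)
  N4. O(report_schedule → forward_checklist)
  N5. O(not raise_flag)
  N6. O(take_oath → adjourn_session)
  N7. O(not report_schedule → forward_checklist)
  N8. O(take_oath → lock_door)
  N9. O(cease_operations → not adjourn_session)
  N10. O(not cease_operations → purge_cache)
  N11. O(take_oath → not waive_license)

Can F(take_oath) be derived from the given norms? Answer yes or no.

Premises 7 and 4 are O(not report_schedule → forward_checklist) and O(report_schedule → forward_checklist); every ideal world satisfies not report_schedule or report_schedule, so in either case forward_checklist holds — hence O(forward_checklist).
The contrapositive of premise 2 (O(purge_cache → not forward_checklist)) is O(forward_checklist → not purge_cache), and O(forward_checklist) is already established, so O(not purge_cache).
The contrapositive of premise 10 (O(not cease_operations → purge_cache)) is O(not purge_cache → cease_operations), and O(not purge_cache) is already established, so O(cease_operations).
Premise 9 is O(cease_operations → not adjourn_session); since O(cease_operations), deontic closure gives O(not adjourn_session).
Premise 6, O(take_oath → adjourn_session), contraposes to O(not adjourn_session → not take_oath); with O(not adjourn_session) we get O(not take_oath).
Premises 1, 3, 5, 8, 11 do not contribute to this derivation.
So O(not take_oath) holds, i.e. F(take_oath). The claim follows.

Yes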